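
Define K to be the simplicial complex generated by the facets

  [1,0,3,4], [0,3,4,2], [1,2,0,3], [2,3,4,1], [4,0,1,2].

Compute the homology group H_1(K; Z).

Fix the vertex order 0 < 1 < 2 < 3 < 4 and write every simplex with vertices in increasing order. Then dim K = 3 and the simplices of K are:

  0-simplices (5): [0], [1], [2], [3], [4]
  1-simplices (10): [0,1], [0,2], [0,3], [0,4], [1,2], [1,3], [1,4], [2,3], [2,4], [3,4]
  2-simplices (10): [0,1,2], [0,1,3], [0,1,4], [0,2,3], [0,2,4], [0,3,4], [1,2,3], [1,2,4], [1,3,4], [2,3,4]
  3-simplices (5): [0,1,2,3], [0,1,2,4], [0,1,3,4], [0,2,3,4], [1,2,3,4]

so the chain groups are C_0 ≅ Z^5, C_1 ≅ Z^10, C_2 ≅ Z^10, C_3 ≅ Z^5.

∂_1: C_1 → C_0 maps an edge to its endpoints' difference, ∂[p,q] = q − p. For instance
  ∂[0,3] = [3] − [0].
The resulting 5×10 matrix has rank 4, and its Smith normal form has invariant factors (1,1,1,1).

The boundary map ∂_2: C_2 → C_1 acts by ∂[p,q,r] = [q,r] − [p,r] + [p,q]. For instance
  ∂[0,2,3] = [2,3] − [0,3] + [0,2],
  ∂[0,1,4] = [1,4] − [0,4] + [0,1].
The resulting 10×10 matrix has rank 6, and its Smith normal form has invariant factors (1,1,1,1,1,1).

Boundary ∂_3: C_3 → C_2 sends each 3-simplex σ to the alternating sum Σ_i (−1)^i (σ with its i-th vertex removed). For instance
  ∂[1,2,3,4] = [2,3,4] − [1,3,4] + [1,2,4] − [1,2,3],
  ∂[0,1,2,4] = [1,2,4] − [0,2,4] + [0,1,4] − [0,1,2].
This gives a 10×5 integer matrix of rank 4; reducing to Smith normal form yields diagonal entries (1,1,1,1).

From H_k ≅ ker(∂_k) / im(∂_{k+1}) we obtain:

  H_1: rank ker ∂_1 − rank ∂_2 = (10 − 4) − 6 = 0, and the invariant factors of ∂_2 are all 1, so H_1 = 0.

(K is a triangulation of the 3-sphere S^3.)

H_1 = 0.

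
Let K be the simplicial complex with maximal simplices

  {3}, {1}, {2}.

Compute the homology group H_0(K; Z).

H_0 ≅ Z^3.

K has 3 vertices.
rank ∂_0 = 0, rank ∂_1 = 0 ⇒ b_0 = 3 − 0 − 0 = 3. So H_0 = Z^3.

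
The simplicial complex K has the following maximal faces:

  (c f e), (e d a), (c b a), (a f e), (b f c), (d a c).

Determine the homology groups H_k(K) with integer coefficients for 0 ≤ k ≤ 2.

H_0 = Z,  H_1 = Z,  H_2 = 0.

We work with the vertex ordering a < b < c < d < e < f. The simplices of K, each written with vertices in increasing order, are:

  0-simplices (6): a, b, c, d, e, f
  1-simplices (12): ab, ac, ad, ae, af, bc, bf, cd, ce, cf, de, ef
  2-simplices (6): abc, acd, ade, aef, bcf, cef

Hence C_0 ≅ Z^6, C_1 ≅ Z^12, C_2 ≅ Z^6.

∂_1: C_1 → C_0 sends each edge [p,q] (with p < q) to q − p.
The resulting 6×12 matrix has rank 5, and its Smith normal form has invariant factors (1,1,1,1,1).

The boundary map ∂_2: C_2 → C_1 maps a triangle to the signed sum of its edges. For instance
  ∂abc = bc − ac + ab,
  ∂cef = ef − cf + ce.
The resulting 12×6 matrix has rank 6, and its Smith normal form has invariant factors (1,1,1,1,1,1).

Computing H_k = (kernel of ∂_k) / (image of ∂_{k+1}):

  H_0: rank C_0 − rank ∂_1 = 6 − 5 = 1, and the invariant factors of ∂_1 are all 1, so H_0 = Z.
  H_1: rank ker ∂_1 − rank ∂_2 = (12 − 5) − 6 = 1, and the invariant factors of ∂_2 are all 1, so H_1 = Z.
  H_2: rank ker ∂_2 − rank ∂_3 = (6 − 6) − 0 = 0, and there is no ∂_3, so H_2 = 0.

(K is a triangulation of the cylinder S^1 x I.)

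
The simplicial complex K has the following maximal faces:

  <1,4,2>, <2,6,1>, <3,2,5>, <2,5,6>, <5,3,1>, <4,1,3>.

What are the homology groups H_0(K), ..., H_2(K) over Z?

H_0 = Z,  H_1 = Z,  H_2 = 0.

Fix the vertex order 1 < 2 < 3 < 4 < 5 < 6 and write every simplex with vertices in increasing order. Then dim K = 2 and the simplices of K are:

  0-simplices (6): [1], [2], [3], [4], [5], [6]
  1-simplices (12): [1,2], [1,3], [1,4], [1,5], [1,6], [2,3], [2,4], [2,5], [2,6], [3,4], [3,5], [5,6]
  2-simplices (6): [1,2,4], [1,2,6], [1,3,4], [1,3,5], [2,3,5], [2,5,6]

giving chain groups C_0 ≅ Z^6, C_1 ≅ Z^12, C_2 ≅ Z^6.

Boundary ∂_1: C_1 → C_0 maps an edge to its endpoints' difference, ∂[p,q] = q − p.
The resulting 6×12 matrix has rank 5, and its Smith normal form has invariant factors (1,1,1,1,1).

Boundary ∂_2: C_2 → C_1 sends each 2-simplex [p,q,r] to [q,r] − [p,r] + [p,q]. For instance
  ∂[1,3,5] = [3,5] − [1,5] + [1,3],
  ∂[2,5,6] = [5,6] − [2,6] + [2,5].
The resulting 12×6 matrix has rank 6, and its Smith normal form has invariant factors (1,1,1,1,1,1).

From H_k ≅ ker(∂_k) / im(∂_{k+1}) we obtain:

  H_0: rank C_0 − rank ∂_1 = 6 − 5 = 1, and the invariant factors of ∂_1 are all 1, so H_0 = Z.
  H_1: rank ker ∂_1 − rank ∂_2 = (12 − 5) − 6 = 1, and the invariant factors of ∂_2 are all 1, so H_1 = Z.
  H_2: rank ker ∂_2 − rank ∂_3 = (6 − 6) − 0 = 0, and there is no ∂_3, so H_2 = 0.

As a check, the Euler characteristic is 6 − 12 + 6 = 0, which agrees with 1 − 1 + 0 = 0.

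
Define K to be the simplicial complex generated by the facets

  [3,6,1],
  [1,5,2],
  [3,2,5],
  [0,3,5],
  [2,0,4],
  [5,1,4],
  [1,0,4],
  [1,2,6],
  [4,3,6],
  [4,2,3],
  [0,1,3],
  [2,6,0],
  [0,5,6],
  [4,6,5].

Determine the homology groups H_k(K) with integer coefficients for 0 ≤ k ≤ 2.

H_0 ≅ Z,  H_1 ≅ Z^2,  H_2 ≅ Z.

We work with the vertex ordering 0 < 1 < 2 < 3 < 4 < 5 < 6. The simplices of K, each written with vertices in increasing order, are:

  0-simplices (7): [0], [1], [2], [3], [4], [5], [6]
  1-simplices (21): [0,1], [0,2], [0,3], [0,4], [0,5], [0,6], [1,2], [1,3], [1,4], [1,5], [1,6], [2,3], [2,4], [2,5], [2,6], [3,4], [3,5], [3,6], [4,5], [4,6], [5,6]
  2-simplices (14): [0,1,3], [0,1,4], [0,2,4], [0,2,6], [0,3,5], [0,5,6], [1,2,5], [1,2,6], [1,3,6], [1,4,5], [2,3,4], [2,3,5], [3,4,6], [4,5,6]

Hence C_0 ≅ Z^7, C_1 ≅ Z^21, C_2 ≅ Z^14.

Boundary ∂_1: C_1 → C_0 is given by ∂[p,q] = [q] − [p]. For instance
  ∂[4,5] = [5] − [4].
The resulting 7×21 matrix has rank 6, and its Smith normal form has invariant factors (1,1,1,1,1,1).

∂_2: C_2 → C_1 acts by ∂[p,q,r] = [q,r] − [p,r] + [p,q]. For instance
  ∂[0,3,5] = [3,5] − [0,5] + [0,3],
  ∂[1,3,6] = [3,6] − [1,6] + [1,3].
This gives a 21×14 integer matrix of rank 13; reducing to Smith normal form yields diagonal entries (1,1,1,1,1,1,1,1,1,1,1,1,1).

From H_k ≅ ker(∂_k) / im(∂_{k+1}) we obtain:

  H_0: rank C_0 − rank ∂_1 = 7 − 6 = 1, and the invariant factors of ∂_1 are all 1, so H_0 ≅ Z.
  H_1: rank ker ∂_1 − rank ∂_2 = (21 − 6) − 13 = 2, and the invariant factors of ∂_2 are all 1, so H_1 ≅ Z^2.
  H_2: rank ker ∂_2 − rank ∂_3 = (14 − 13) − 0 = 1, and there is no ∂_3, so H_2 ≅ Z.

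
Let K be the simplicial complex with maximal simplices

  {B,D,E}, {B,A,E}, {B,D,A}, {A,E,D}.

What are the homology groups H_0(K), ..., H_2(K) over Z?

H_0 ≅ Z,  H_1 = 0,  H_2 ≅ Z.

Order the vertices as A < B < D < E. Listing each simplex with vertices in this order, K has dimension 2 with simplices:

  0-simplices (4): A, B, D, E
  1-simplices (6): AB, AD, AE, BD, BE, DE
  2-simplices (4): ABD, ABE, ADE, BDE

so the chain groups are C_0 ≅ Z^4, C_1 ≅ Z^6, C_2 ≅ Z^4.

The boundary map ∂_1: C_1 → C_0 sends each edge [p,q] (with p < q) to q − p. For instance
  ∂AD = D − A.
As a 4×6 matrix over Z this has rank 3, with invariant factors (1,1,1).

The boundary map ∂_2: C_2 → C_1 acts by ∂[p,q,r] = [q,r] − [p,r] + [p,q]. For instance
  ∂ABE = BE − AE + AB,
  ∂BDE = DE − BE + BD.
The 6×4 boundary matrix has rank 3 and Smith normal form diag(1,1,1).

From H_k ≅ ker(∂_k) / im(∂_{k+1}) we obtain:

  H_0: rank C_0 − rank ∂_1 = 4 − 3 = 1, and the invariant factors of ∂_1 are all 1, so H_0 = Z.
  H_1: rank ker ∂_1 − rank ∂_2 = (6 − 3) − 3 = 0, and the invariant factors of ∂_2 are all 1, so H_1 = 0.
  H_2: rank ker ∂_2 − rank ∂_3 = (4 − 3) − 0 = 1, and there is no ∂_3, so H_2 = Z.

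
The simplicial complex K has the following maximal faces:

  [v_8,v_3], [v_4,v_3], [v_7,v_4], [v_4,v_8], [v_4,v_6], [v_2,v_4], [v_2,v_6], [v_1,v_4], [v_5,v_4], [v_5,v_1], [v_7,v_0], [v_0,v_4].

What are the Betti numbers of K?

b_0 = 1, b_1 = 4.

Fix the vertex order v_0 < v_1 < v_2 < v_3 < v_4 < v_5 < v_6 < v_7 < v_8 and write every simplex with vertices in increasing order. Then dim K = 1 and the simplices of K are:

  0-simplices (9): [v_0], [v_1], [v_2], [v_3], [v_4], [v_5], [v_6], [v_7], [v_8]
  1-simplices (12): [v_0,v_4], [v_0,v_7], [v_1,v_4], [v_1,v_5], [v_2,v_4], [v_2,v_6], [v_3,v_4], [v_3,v_8], [v_4,v_5], [v_4,v_6], [v_4,v_7], [v_4,v_8]

so the chain groups are C_0 ≅ Z^9, C_1 ≅ Z^12.

Boundary ∂_1: C_1 → C_0 maps an edge to its endpoints' difference, ∂[p,q] = q − p.
The resulting 9×12 matrix has rank 8, and its Smith normal form has invariant factors (1,1,1,1,1,1,1,1).

Computing H_k = (kernel of ∂_k) / (image of ∂_{k+1}):

  H_0: rank C_0 − rank ∂_1 = 9 − 8 = 1, and the invariant factors of ∂_1 are all 1, so H_0 ≅ Z.
  H_1: rank ker ∂_1 − rank ∂_2 = (12 − 8) − 0 = 4, and there is no ∂_2, so H_1 ≅ Z^4.

Hence the Betti numbers are b_0 = 1, b_1 = 4.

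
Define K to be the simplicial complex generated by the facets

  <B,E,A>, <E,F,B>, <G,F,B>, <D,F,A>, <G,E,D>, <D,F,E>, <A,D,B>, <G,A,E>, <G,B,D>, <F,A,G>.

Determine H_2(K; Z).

H_2 = 0.

Take the total order A < B < D < E < F < G on the vertex set. Then K (dimension 2) consists of the simplices:

  0-simplices (6): A, B, D, E, F, G
  1-simplices (15): AB, AD, AE, AF, AG, BD, BE, BF, BG, DE, DF, DG, EF, EG, FG
  2-simplices (10): ABD, ABE, ADF, AEG, AFG, BDG, BEF, BFG, DEF, DEG

Hence C_0 ≅ Z^6, C_1 ≅ Z^15, C_2 ≅ Z^10.

∂_1: C_1 → C_0 maps an edge to its endpoints' difference, ∂[p,q] = q − p. For instance
  ∂DG = G − D.
This gives a 6×15 integer matrix of rank 5; reducing to Smith normal form yields diagonal entries (1,1,1,1,1).

The boundary map ∂_2: C_2 → C_1 maps a triangle to the signed sum of its edges. For instance
  ∂ABD = BD − AD + AB,
  ∂ADF = DF − AF + AD.
As a 15×10 matrix over Z this has rank 10, with invariant factors (1,1,1,1,1,1,1,1,1,2).

From H_k ≅ ker(∂_k) / im(∂_{k+1}) we obtain:

  H_2: rank ker ∂_2 − rank ∂_3 = (10 − 10) − 0 = 0, and there is no ∂_3, so H_2 = 0.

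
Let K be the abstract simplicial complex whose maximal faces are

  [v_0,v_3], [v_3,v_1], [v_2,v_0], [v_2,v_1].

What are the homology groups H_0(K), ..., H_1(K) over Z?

Order the vertices as v_0 < v_1 < v_2 < v_3. Listing each simplex with vertices in this order, K has dimension 1 with simplices:

  0-simplices (4): [v_0], [v_1], [v_2], [v_3]
  1-simplices (4): [v_0,v_2], [v_0,v_3], [v_1,v_2], [v_1,v_3]

giving chain groups C_0 ≅ Z^4, C_1 ≅ Z^4.

∂_1: C_1 → C_0 is given by ∂[p,q] = [q] − [p].
The resulting 4×4 matrix has rank 3, and its Smith normal form has invariant factors (1,1,1).

From H_k ≅ ker(∂_k) / im(∂_{k+1}) we obtain:

  H_0: rank C_0 − rank ∂_1 = 4 − 3 = 1, and the invariant factors of ∂_1 are all 1, so H_0 = Z.
  H_1: rank ker ∂_1 − rank ∂_2 = (4 − 3) − 0 = 1, and there is no ∂_2, so H_1 = Z.

H_0 = Z,  H_1 = Z.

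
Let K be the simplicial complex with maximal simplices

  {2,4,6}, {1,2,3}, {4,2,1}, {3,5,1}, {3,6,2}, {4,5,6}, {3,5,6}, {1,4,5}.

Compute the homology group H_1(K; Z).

H_1 ≅ 0.

Order the vertices as 1 < 2 < 3 < 4 < 5 < 6. Listing each simplex with vertices in this order, K has dimension 2 with simplices:

  0-simplices (6): [1], [2], [3], [4], [5], [6]
  1-simplices (12): [1,2], [1,3], [1,4], [1,5], [2,3], [2,4], [2,6], [3,5], [3,6], [4,5], [4,6], [5,6]
  2-simplices (8): [1,2,3], [1,2,4], [1,3,5], [1,4,5], [2,3,6], [2,4,6], [3,5,6], [4,5,6]

so the chain groups are C_0 ≅ Z^6, C_1 ≅ Z^12, C_2 ≅ Z^8.

∂_1: C_1 → C_0 maps an edge to its endpoints' difference, ∂[p,q] = q − p. For instance
  ∂[1,4] = [4] − [1].
The resulting 6×12 matrix has rank 5, and its Smith normal form has invariant factors (1,1,1,1,1).

Boundary ∂_2: C_2 → C_1 maps a triangle to the signed sum of its edges. For instance
  ∂[4,5,6] = [5,6] − [4,6] + [4,5],
  ∂[1,3,5] = [3,5] − [1,5] + [1,3].
As a 12×8 matrix over Z this has rank 7, with invariant factors (1,1,1,1,1,1,1).

Now H_k = ker ∂_k / im ∂_{k+1}, so:

  H_1: rank ker ∂_1 − rank ∂_2 = (12 − 5) − 7 = 0, and the invariant factors of ∂_2 are all 1, so H_1 ≅ 0.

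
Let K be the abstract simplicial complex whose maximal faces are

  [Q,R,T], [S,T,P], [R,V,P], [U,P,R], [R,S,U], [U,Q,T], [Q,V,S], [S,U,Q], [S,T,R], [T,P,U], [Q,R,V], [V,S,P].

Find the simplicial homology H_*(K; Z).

We work with the vertex ordering P < Q < R < S < T < U < V. The simplices of K, each written with vertices in increasing order, are:

  0-simplices (7): P, Q, R, S, T, U, V
  1-simplices (18): PR, PS, PT, PU, PV, QR, QS, QT, QU, QV, RS, RT, RU, RV, ST, SU, SV, TU
  2-simplices (12): PRU, PRV, PST, PSV, PTU, QRT, QRV, QSU, QSV, QTU, RST, RSU

giving chain groups C_0 ≅ Z^7, C_1 ≅ Z^18, C_2 ≅ Z^12.

The boundary map ∂_1: C_1 → C_0 is given by ∂[p,q] = [q] − [p]. For instance
  ∂QV = V − Q.
The 7×18 boundary matrix has rank 6 and Smith normal form diag(1,1,1,1,1,1).

The boundary map ∂_2: C_2 → C_1 sends each 2-simplex [p,q,r] to [q,r] − [p,r] + [p,q]. For instance
  ∂QRV = RV − QV + QR,
  ∂PRU = RU − PU + PR.
As a 18×12 matrix over Z this has rank 12, with invariant factors (1,1,1,1,1,1,1,1,1,1,1,2).

Now H_k = ker ∂_k / im ∂_{k+1}, so:

  H_0: rank C_0 − rank ∂_1 = 7 − 6 = 1, and the invariant factors of ∂_1 are all 1, so H_0 ≅ Z.
  H_1: rank ker ∂_1 − rank ∂_2 = (18 − 6) − 12 = 0, and ∂_2 has invariant factor 2 > 1, so H_1 ≅ Z/2.
  H_2: rank ker ∂_2 − rank ∂_3 = (12 − 12) − 0 = 0, and there is no ∂_3, so H_2 ≅ 0.

(K is a triangulation of the real projective plane RP^2.)

H_0 = Z,  H_1 = Z/2,  H_2 = 0.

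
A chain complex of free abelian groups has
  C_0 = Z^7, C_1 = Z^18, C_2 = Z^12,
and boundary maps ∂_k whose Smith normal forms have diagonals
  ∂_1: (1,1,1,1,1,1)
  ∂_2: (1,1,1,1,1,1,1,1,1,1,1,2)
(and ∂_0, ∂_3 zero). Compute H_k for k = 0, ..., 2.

H_0 ≅ Z,  H_1 ≅ Z/2Z,  H_2 = 0.

H_0: b_0 = 7 − 0 − 6 = 1; torsion from ∂_1 factors > 1: none. So H_0 ≅ Z.
H_1: b_1 = 18 − 6 − 12 = 0; torsion from ∂_2 factors > 1: [2]. So H_1 ≅ Z/2Z.
H_2: b_2 = 12 − 12 − 0 = 0; torsion from ∂_3 factors > 1: none. So H_2 ≅ 0.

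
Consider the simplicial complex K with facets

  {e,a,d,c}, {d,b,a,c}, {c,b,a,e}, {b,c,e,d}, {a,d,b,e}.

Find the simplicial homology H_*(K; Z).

Fix the vertex order a < b < c < d < e and write every simplex with vertices in increasing order. Then dim K = 3 and the simplices of K are:

  0-simplices (5): a, b, c, d, e
  1-simplices (10): ab, ac, ad, ae, bc, bd, be, cd, ce, de
  2-simplices (10): abc, abd, abe, acd, ace, ade, bcd, bce, bde, cde
  3-simplices (5): abcd, abce, abde, acde, bcde

so the chain groups are C_0 ≅ Z^5, C_1 ≅ Z^10, C_2 ≅ Z^10, C_3 ≅ Z^5.

The boundary map ∂_1: C_1 → C_0 is given by ∂[p,q] = [q] − [p]. For instance
  ∂ae = e − a.
As a 5×10 matrix over Z this has rank 4, with invariant factors (1,1,1,1).

The boundary map ∂_2: C_2 → C_1 maps a triangle to the signed sum of its edges. For instance
  ∂acd = cd − ad + ac,
  ∂abe = be − ae + ab.
The resulting 10×10 matrix has rank 6, and its Smith normal form has invariant factors (1,1,1,1,1,1).

Boundary ∂_3: C_3 → C_2 sends each 3-simplex σ to the alternating sum Σ_i (−1)^i (σ with its i-th vertex removed). For instance
  ∂bcde = cde − bde + bce − bcd,
  ∂abde = bde − ade + abe − abd.
The 10×5 boundary matrix has rank 4 and Smith normal form diag(1,1,1,1).

From H_k ≅ ker(∂_k) / im(∂_{k+1}) we obtain:

  H_0: rank C_0 − rank ∂_1 = 5 − 4 = 1, and the invariant factors of ∂_1 are all 1, so H_0 = Z.
  H_1: rank ker ∂_1 − rank ∂_2 = (10 − 4) − 6 = 0, and the invariant factors of ∂_2 are all 1, so H_1 = 0.
  H_2: rank ker ∂_2 − rank ∂_3 = (10 − 6) − 4 = 0, and the invariant factors of ∂_3 are all 1, so H_2 = 0.
  H_3: rank ker ∂_3 − rank ∂_4 = (5 − 4) − 0 = 1, and there is no ∂_4, so H_3 = Z.

(K is a triangulation of the 3-sphere S^3.)

H_0 = Z,  H_1 = 0,  H_2 = 0,  H_3 = Z.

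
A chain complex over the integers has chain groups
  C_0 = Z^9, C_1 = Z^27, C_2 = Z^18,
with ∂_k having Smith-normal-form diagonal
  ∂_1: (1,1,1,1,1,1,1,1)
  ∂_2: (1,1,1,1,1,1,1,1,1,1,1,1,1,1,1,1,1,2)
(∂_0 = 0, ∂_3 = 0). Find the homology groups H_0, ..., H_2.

H_0 = Z,  H_1 = Z × Z/2,  H_2 = 0.

H_0: b_0 = 9 − 0 − 8 = 1; torsion from ∂_1 factors > 1: none. So H_0 = Z.
H_1: b_1 = 27 − 8 − 18 = 1; torsion from ∂_2 factors > 1: [2]. So H_1 = Z × Z/2.
H_2: b_2 = 18 − 18 − 0 = 0; torsion from ∂_3 factors > 1: none. So H_2 = 0.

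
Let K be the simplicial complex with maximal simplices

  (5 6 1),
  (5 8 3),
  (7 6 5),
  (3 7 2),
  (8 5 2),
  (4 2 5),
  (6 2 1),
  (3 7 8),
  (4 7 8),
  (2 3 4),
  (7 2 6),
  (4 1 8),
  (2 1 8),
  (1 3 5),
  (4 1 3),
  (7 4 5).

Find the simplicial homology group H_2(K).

Take the total order 1 < 2 < 3 < 4 < 5 < 6 < 7 < 8 on the vertex set. Then K (dimension 2) consists of the simplices:

  0-simplices (8): [1], [2], [3], [4], [5], [6], [7], [8]
  1-simplices (24): (24 of them)
  2-simplices (16): [1,2,6], [1,2,8], [1,3,4], [1,3,5], [1,4,8], [1,5,6], [2,3,4], [2,3,7], [2,4,5], [2,5,8], [2,6,7], [3,5,8], [3,7,8], [4,5,7], [4,7,8], [5,6,7]

so the chain groups are C_0 ≅ Z^8, C_1 ≅ Z^24, C_2 ≅ Z^16.

Boundary ∂_1: C_1 → C_0 maps an edge to its endpoints' difference, ∂[p,q] = q − p.
As a 8×24 matrix over Z this has rank 7, with invariant factors (1,1,1,1,1,1,1).

The boundary map ∂_2: C_2 → C_1 sends each 2-simplex [p,q,r] to [q,r] − [p,r] + [p,q]. For instance
  ∂[1,3,5] = [3,5] − [1,5] + [1,3],
  ∂[1,2,8] = [2,8] − [1,8] + [1,2].
This gives a 24×16 integer matrix of rank 15; reducing to Smith normal form yields diagonal entries (1,1,1,1,1,1,1,1,1,1,1,1,1,1,1).

Computing H_k = (kernel of ∂_k) / (image of ∂_{k+1}):

  H_2: rank ker ∂_2 − rank ∂_3 = (16 − 15) − 0 = 1, and there is no ∂_3, so H_2 = Z.

H_2 ≅ Z.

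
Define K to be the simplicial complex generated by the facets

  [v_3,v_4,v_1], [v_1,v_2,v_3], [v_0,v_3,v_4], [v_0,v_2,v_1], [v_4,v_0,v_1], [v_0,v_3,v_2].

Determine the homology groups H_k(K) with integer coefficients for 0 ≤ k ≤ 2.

K has 5 vertices, 9 edges, 6 triangles.
rank ∂_0 = 0, rank ∂_1 = 4 ⇒ b_0 = 5 − 0 − 4 = 1; all invariant factors of ∂_1 are 1 so no torsion. So H_0 ≅ Z.
rank ∂_1 = 4, rank ∂_2 = 5 ⇒ b_1 = 9 − 4 − 5 = 0; all invariant factors of ∂_2 are 1 so no torsion. So H_1 ≅ 0.
rank ∂_2 = 5, rank ∂_3 = 0 ⇒ b_2 = 6 − 5 − 0 = 1. So H_2 ≅ Z.

H_0 ≅ Z,  H_1 = 0,  H_2 ≅ Z.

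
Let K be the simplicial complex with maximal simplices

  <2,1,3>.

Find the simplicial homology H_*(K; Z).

Take the total order 1 < 2 < 3 on the vertex set. Then K (dimension 2) consists of the simplices:

  0-simplices (3): [1], [2], [3]
  1-simplices (3): [1,2], [1,3], [2,3]
  2-simplices (1): [1,2,3]

so the chain groups are C_0 ≅ Z^3, C_1 ≅ Z^3, C_2 ≅ Z^1.

Boundary ∂_1: C_1 → C_0 is given by ∂[p,q] = [q] − [p]. For instance
  ∂[2,3] = [3] − [2].
The resulting 3×3 matrix has rank 2, and its Smith normal form has invariant factors (1,1).

The boundary map ∂_2: C_2 → C_1 maps a triangle to the signed sum of its edges. For instance
  ∂[1,2,3] = [2,3] − [1,3] + [1,2].
As a 3×1 matrix over Z this has rank 1, with invariant factors (1).

Computing H_k = (kernel of ∂_k) / (image of ∂_{k+1}):

  H_0: rank C_0 − rank ∂_1 = 3 − 2 = 1, and the invariant factors of ∂_1 are all 1, so H_0 ≅ Z.
  H_1: rank ker ∂_1 − rank ∂_2 = (3 − 2) − 1 = 0, and the invariant factors of ∂_2 are all 1, so H_1 ≅ 0.
  H_2: rank ker ∂_2 − rank ∂_3 = (1 − 1) − 0 = 0, and there is no ∂_3, so H_2 ≅ 0.

H_0 = Z,  H_1 = 0,  H_2 = 0.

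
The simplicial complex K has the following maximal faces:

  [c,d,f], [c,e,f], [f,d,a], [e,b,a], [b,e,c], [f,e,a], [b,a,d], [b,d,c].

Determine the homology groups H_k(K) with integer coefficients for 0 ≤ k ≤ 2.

H_0 = Z,  H_1 = 0,  H_2 = Z.

Take the total order a < b < c < d < e < f on the vertex set. Then K (dimension 2) consists of the simplices:

  0-simplices (6): a, b, c, d, e, f
  1-simplices (12): ab, ad, ae, af, bc, bd, be, cd, ce, cf, df, ef
  2-simplices (8): abd, abe, adf, aef, bcd, bce, cdf, cef

Hence C_0 ≅ Z^6, C_1 ≅ Z^12, C_2 ≅ Z^8.

The boundary map ∂_1: C_1 → C_0 is given by ∂[p,q] = [q] − [p]. For instance
  ∂ab = b − a.
The resulting 6×12 matrix has rank 5, and its Smith normal form has invariant factors (1,1,1,1,1).

∂_2: C_2 → C_1 sends each 2-simplex [p,q,r] to [q,r] − [p,r] + [p,q]. For instance
  ∂abe = be − ae + ab,
  ∂bcd = cd − bd + bc.
As a 12×8 matrix over Z this has rank 7, with invariant factors (1,1,1,1,1,1,1).

From H_k ≅ ker(∂_k) / im(∂_{k+1}) we obtain:

  H_0: rank C_0 − rank ∂_1 = 6 − 5 = 1, and the invariant factors of ∂_1 are all 1, so H_0 ≅ Z.
  H_1: rank ker ∂_1 − rank ∂_2 = (12 − 5) − 7 = 0, and the invariant factors of ∂_2 are all 1, so H_1 ≅ 0.
  H_2: rank ker ∂_2 − rank ∂_3 = (8 − 7) − 0 = 1, and there is no ∂_3, so H_2 ≅ Z.

As a check, the Euler characteristic is 6 − 12 + 8 = 2, which agrees with 1 − 0 + 1 = 2.
(K is a triangulation of the 2-sphere S^2.)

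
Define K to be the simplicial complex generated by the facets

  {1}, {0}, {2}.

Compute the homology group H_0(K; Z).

H_0 ≅ Z^3.

We work with the vertex ordering 0 < 1 < 2. The simplices of K, each written with vertices in increasing order, are:

  0-simplices (3): [0], [1], [2]

giving chain groups C_0 ≅ Z^3.

Now H_k = ker ∂_k / im ∂_{k+1}, so:

  H_0: rank C_0 − rank ∂_1 = 3 − 0 = 3, and there is no ∂_1, so H_0 ≅ Z^3.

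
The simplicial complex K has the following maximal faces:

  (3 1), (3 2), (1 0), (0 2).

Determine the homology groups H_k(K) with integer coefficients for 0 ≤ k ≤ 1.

We work with the vertex ordering 0 < 1 < 2 < 3. The simplices of K, each written with vertices in increasing order, are:

  0-simplices (4): [0], [1], [2], [3]
  1-simplices (4): [0,1], [0,2], [1,3], [2,3]

giving chain groups C_0 ≅ Z^4, C_1 ≅ Z^4.

∂_1: C_1 → C_0 maps an edge to its endpoints' difference, ∂[p,q] = q − p. For instance
  ∂[0,1] = [1] − [0].
The 4×4 boundary matrix has rank 3 and Smith normal form diag(1,1,1).

Reading off H_k = ker ∂_k / im ∂_{k+1}:

  H_0: rank C_0 − rank ∂_1 = 4 − 3 = 1, and the invariant factors of ∂_1 are all 1, so H_0 ≅ Z.
  H_1: rank ker ∂_1 − rank ∂_2 = (4 − 3) − 0 = 1, and there is no ∂_2, so H_1 ≅ Z.

As a check, the Euler characteristic is 4 − 4 = 0, which agrees with 1 − 1 = 0.

H_0 = Z,  H_1 = Z.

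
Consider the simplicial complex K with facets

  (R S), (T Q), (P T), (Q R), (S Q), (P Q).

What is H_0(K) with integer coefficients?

H_0 ≅ Z.

K has 5 vertices, 6 edges.
rank ∂_0 = 0, rank ∂_1 = 4 ⇒ b_0 = 5 − 0 − 4 = 1; all invariant factors of ∂_1 are 1 so no torsion. So H_0 ≅ Z.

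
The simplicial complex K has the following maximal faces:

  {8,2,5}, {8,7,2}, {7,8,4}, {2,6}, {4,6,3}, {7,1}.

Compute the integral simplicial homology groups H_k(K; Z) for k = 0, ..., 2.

H_0 = Z,  H_1 = Z,  H_2 = 0.

K has 8 vertices, 12 edges, 4 triangles.
rank ∂_0 = 0, rank ∂_1 = 7 ⇒ b_0 = 8 − 0 − 7 = 1; all invariant factors of ∂_1 are 1 so no torsion. So H_0 ≅ Z.
rank ∂_1 = 7, rank ∂_2 = 4 ⇒ b_1 = 12 − 7 − 4 = 1; all invariant factors of ∂_2 are 1 so no torsion. So H_1 ≅ Z.
rank ∂_2 = 4, rank ∂_3 = 0 ⇒ b_2 = 4 − 4 − 0 = 0. So H_2 ≅ 0.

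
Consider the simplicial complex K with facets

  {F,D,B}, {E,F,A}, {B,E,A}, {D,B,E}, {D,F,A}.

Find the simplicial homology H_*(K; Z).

H_0 = Z,  H_1 = Z,  H_2 = 0.

Fix the vertex order A < B < D < E < F and write every simplex with vertices in increasing order. Then dim K = 2 and the simplices of K are:

  0-simplices (5): A, B, D, E, F
  1-simplices (10): AB, AD, AE, AF, BD, BE, BF, DE, DF, EF
  2-simplices (5): ABE, ADF, AEF, BDE, BDF

Hence C_0 ≅ Z^5, C_1 ≅ Z^10, C_2 ≅ Z^5.

The boundary map ∂_1: C_1 → C_0 sends each edge [p,q] (with p < q) to q − p. For instance
  ∂BD = D − B.
The resulting 5×10 matrix has rank 4, and its Smith normal form has invariant factors (1,1,1,1).

∂_2: C_2 → C_1 maps a triangle to the signed sum of its edges. For instance
  ∂BDE = DE − BE + BD,
  ∂BDF = DF − BF + BD.
This gives a 10×5 integer matrix of rank 5; reducing to Smith normal form yields diagonal entries (1,1,1,1,1).

Reading off H_k = ker ∂_k / im ∂_{k+1}:

  H_0: rank C_0 − rank ∂_1 = 5 − 4 = 1, and the invariant factors of ∂_1 are all 1, so H_0 = Z.
  H_1: rank ker ∂_1 − rank ∂_2 = (10 − 4) − 5 = 1, and the invariant factors of ∂_2 are all 1, so H_1 = Z.
  H_2: rank ker ∂_2 − rank ∂_3 = (5 − 5) − 0 = 0, and there is no ∂_3, so H_2 = 0.

As a check, the Euler characteristic is 5 − 10 + 5 = 0, which agrees with 1 − 1 + 0 = 0.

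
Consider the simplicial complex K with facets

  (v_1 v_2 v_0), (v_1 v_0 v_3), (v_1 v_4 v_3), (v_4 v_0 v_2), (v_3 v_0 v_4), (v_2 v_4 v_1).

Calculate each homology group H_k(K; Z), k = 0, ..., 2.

Fix the vertex order v_0 < v_1 < v_2 < v_3 < v_4 and write every simplex with vertices in increasing order. Then dim K = 2 and the simplices of K are:

  0-simplices (5): [v_0], [v_1], [v_2], [v_3], [v_4]
  1-simplices (9): [v_0,v_1], [v_0,v_2], [v_0,v_3], [v_0,v_4], [v_1,v_2], [v_1,v_3], [v_1,v_4], [v_2,v_4], [v_3,v_4]
  2-simplices (6): [v_0,v_1,v_2], [v_0,v_1,v_3], [v_0,v_2,v_4], [v_0,v_3,v_4], [v_1,v_2,v_4], [v_1,v_3,v_4]

so the chain groups are C_0 ≅ Z^5, C_1 ≅ Z^9, C_2 ≅ Z^6.

∂_1: C_1 → C_0 sends each edge [p,q] (with p < q) to q − p. For instance
  ∂[v_0,v_2] = [v_2] − [v_0].
This gives a 5×9 integer matrix of rank 4; reducing to Smith normal form yields diagonal entries (1,1,1,1).

The boundary map ∂_2: C_2 → C_1 acts by ∂[p,q,r] = [q,r] − [p,r] + [p,q]. For instance
  ∂[v_1,v_3,v_4] = [v_3,v_4] − [v_1,v_4] + [v_1,v_3],
  ∂[v_0,v_2,v_4] = [v_2,v_4] − [v_0,v_4] + [v_0,v_2].
The 9×6 boundary matrix has rank 5 and Smith normal form diag(1,1,1,1,1).

Computing H_k = (kernel of ∂_k) / (image of ∂_{k+1}):

  H_0: rank C_0 − rank ∂_1 = 5 − 4 = 1, and the invariant factors of ∂_1 are all 1, so H_0 ≅ Z.
  H_1: rank ker ∂_1 − rank ∂_2 = (9 − 4) − 5 = 0, and the invariant factors of ∂_2 are all 1, so H_1 ≅ 0.
  H_2: rank ker ∂_2 − rank ∂_3 = (6 − 5) − 0 = 1, and there is no ∂_3, so H_2 ≅ Z.

H_0 = Z,  H_1 = 0,  H_2 = Z.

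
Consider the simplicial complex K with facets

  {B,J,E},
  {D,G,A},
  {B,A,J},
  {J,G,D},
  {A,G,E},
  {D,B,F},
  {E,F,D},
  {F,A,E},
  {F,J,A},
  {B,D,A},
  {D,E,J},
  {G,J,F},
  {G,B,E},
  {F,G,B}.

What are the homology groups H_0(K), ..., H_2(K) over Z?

Order the vertices as A < B < D < E < F < G < J. Listing each simplex with vertices in this order, K has dimension 2 with simplices:

  0-simplices (7): A, B, D, E, F, G, J
  1-simplices (21): AB, AD, AE, AF, AG, AJ, BD, BE, BF, BG, BJ, DE, DF, DG, DJ, EF, EG, EJ, FG, FJ, GJ
  2-simplices (14): ABD, ABJ, ADG, AEF, AEG, AFJ, BDF, BEG, BEJ, BFG, DEF, DEJ, DGJ, FGJ

Hence C_0 ≅ Z^7, C_1 ≅ Z^21, C_2 ≅ Z^14.

The boundary map ∂_1: C_1 → C_0 maps an edge to its endpoints' difference, ∂[p,q] = q − p.
The resulting 7×21 matrix has rank 6, and its Smith normal form has invariant factors (1,1,1,1,1,1).

∂_2: C_2 → C_1 maps a triangle to the signed sum of its edges. For instance
  ∂AEF = EF − AF + AE,
  ∂FGJ = GJ − FJ + FG.
This gives a 21×14 integer matrix of rank 13; reducing to Smith normal form yields diagonal entries (1,1,1,1,1,1,1,1,1,1,1,1,1).

Computing H_k = (kernel of ∂_k) / (image of ∂_{k+1}):

  H_0: rank C_0 − rank ∂_1 = 7 − 6 = 1, and the invariant factors of ∂_1 are all 1, so H_0 = Z.
  H_1: rank ker ∂_1 − rank ∂_2 = (21 − 6) − 13 = 2, and the invariant factors of ∂_2 are all 1, so H_1 = Z^2.
  H_2: rank ker ∂_2 − rank ∂_3 = (14 − 13) − 0 = 1, and there is no ∂_3, so H_2 = Z.

(K is a triangulation of the torus T^2.)

H_0 ≅ Z,  H_1 ≅ Z^2,  H_2 ≅ Z.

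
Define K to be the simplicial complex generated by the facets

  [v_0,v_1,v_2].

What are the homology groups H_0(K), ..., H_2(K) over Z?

Fix the vertex order v_0 < v_1 < v_2 and write every simplex with vertices in increasing order. Then dim K = 2 and the simplices of K are:

  0-simplices (3): [v_0], [v_1], [v_2]
  1-simplices (3): [v_0,v_1], [v_0,v_2], [v_1,v_2]
  2-simplices (1): [v_0,v_1,v_2]

giving chain groups C_0 ≅ Z^3, C_1 ≅ Z^3, C_2 ≅ Z^1.

∂_1: C_1 → C_0 sends each edge [p,q] (with p < q) to q − p. For instance
  ∂[v_0,v_2] = [v_2] − [v_0].
This gives a 3×3 integer matrix of rank 2; reducing to Smith normal form yields diagonal entries (1,1).

The boundary map ∂_2: C_2 → C_1 maps a triangle to the signed sum of its edges. For instance
  ∂[v_0,v_1,v_2] = [v_1,v_2] − [v_0,v_2] + [v_0,v_1].
The resulting 3×1 matrix has rank 1, and its Smith normal form has invariant factors (1).

Now H_k = ker ∂_k / im ∂_{k+1}, so:

  H_0: rank C_0 − rank ∂_1 = 3 − 2 = 1, and the invariant factors of ∂_1 are all 1, so H_0 ≅ Z.
  H_1: rank ker ∂_1 − rank ∂_2 = (3 − 2) − 1 = 0, and the invariant factors of ∂_2 are all 1, so H_1 ≅ 0.
  H_2: rank ker ∂_2 − rank ∂_3 = (1 − 1) − 0 = 0, and there is no ∂_3, so H_2 ≅ 0.

(K is a triangulation of the 2-simplex.)

H_0 = Z,  H_1 = 0,  H_2 = 0.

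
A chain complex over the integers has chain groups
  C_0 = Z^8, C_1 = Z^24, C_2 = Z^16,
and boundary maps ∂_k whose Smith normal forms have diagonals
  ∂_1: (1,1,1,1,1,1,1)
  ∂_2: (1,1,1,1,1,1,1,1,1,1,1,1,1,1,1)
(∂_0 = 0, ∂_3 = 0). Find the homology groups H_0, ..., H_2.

H_0: b_0 = 8 − 0 − 7 = 1; torsion from ∂_1 factors > 1: none. So H_0 = Z.
H_1: b_1 = 24 − 7 − 15 = 2; torsion from ∂_2 factors > 1: none. So H_1 = Z^2.
H_2: b_2 = 16 − 15 − 0 = 1; torsion from ∂_3 factors > 1: none. So H_2 = Z.

H_0 = Z,  H_1 = Z^2,  H_2 = Z.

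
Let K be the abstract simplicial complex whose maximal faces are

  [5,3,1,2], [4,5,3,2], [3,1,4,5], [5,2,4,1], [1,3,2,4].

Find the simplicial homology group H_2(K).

Fix the vertex order 1 < 2 < 3 < 4 < 5 and write every simplex with vertices in increasing order. Then dim K = 3 and the simplices of K are:

  0-simplices (5): [1], [2], [3], [4], [5]
  1-simplices (10): [1,2], [1,3], [1,4], [1,5], [2,3], [2,4], [2,5], [3,4], [3,5], [4,5]
  2-simplices (10): [1,2,3], [1,2,4], [1,2,5], [1,3,4], [1,3,5], [1,4,5], [2,3,4], [2,3,5], [2,4,5], [3,4,5]
  3-simplices (5): [1,2,3,4], [1,2,3,5], [1,2,4,5], [1,3,4,5], [2,3,4,5]

Hence C_0 ≅ Z^5, C_1 ≅ Z^10, C_2 ≅ Z^10, C_3 ≅ Z^5.

The boundary map ∂_1: C_1 → C_0 sends each edge [p,q] (with p < q) to q − p.
As a 5×10 matrix over Z this has rank 4, with invariant factors (1,1,1,1).

∂_2: C_2 → C_1 maps a triangle to the signed sum of its edges. For instance
  ∂[1,4,5] = [4,5] − [1,5] + [1,4],
  ∂[1,2,5] = [2,5] − [1,5] + [1,2].
This gives a 10×10 integer matrix of rank 6; reducing to Smith normal form yields diagonal entries (1,1,1,1,1,1).

Boundary ∂_3: C_3 → C_2 sends each 3-simplex σ to the alternating sum Σ_i (−1)^i (σ with its i-th vertex removed). For instance
  ∂[1,3,4,5] = [3,4,5] − [1,4,5] + [1,3,5] − [1,3,4],
  ∂[1,2,3,4] = [2,3,4] − [1,3,4] + [1,2,4] − [1,2,3].
As a 10×5 matrix over Z this has rank 4, with invariant factors (1,1,1,1).

Reading off H_k = ker ∂_k / im ∂_{k+1}:

  H_2: rank ker ∂_2 − rank ∂_3 = (10 − 6) − 4 = 0, and the invariant factors of ∂_3 are all 1, so H_2 ≅ 0.

H_2 = 0.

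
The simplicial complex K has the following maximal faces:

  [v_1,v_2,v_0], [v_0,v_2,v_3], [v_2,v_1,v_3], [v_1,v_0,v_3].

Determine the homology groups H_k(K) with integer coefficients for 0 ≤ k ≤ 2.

Fix the vertex order v_0 < v_1 < v_2 < v_3 and write every simplex with vertices in increasing order. Then dim K = 2 and the simplices of K are:

  0-simplices (4): [v_0], [v_1], [v_2], [v_3]
  1-simplices (6): [v_0,v_1], [v_0,v_2], [v_0,v_3], [v_1,v_2], [v_1,v_3], [v_2,v_3]
  2-simplices (4): [v_0,v_1,v_2], [v_0,v_1,v_3], [v_0,v_2,v_3], [v_1,v_2,v_3]

Hence C_0 ≅ Z^4, C_1 ≅ Z^6, C_2 ≅ Z^4.

∂_1: C_1 → C_0 maps an edge to its endpoints' difference, ∂[p,q] = q − p. For instance
  ∂[v_0,v_2] = [v_2] − [v_0].
As a 4×6 matrix over Z this has rank 3, with invariant factors (1,1,1).

The boundary map ∂_2: C_2 → C_1 acts by ∂[p,q,r] = [q,r] − [p,r] + [p,q]. For instance
  ∂[v_0,v_1,v_3] = [v_1,v_3] − [v_0,v_3] + [v_0,v_1],
  ∂[v_0,v_1,v_2] = [v_1,v_2] − [v_0,v_2] + [v_0,v_1].
This gives a 6×4 integer matrix of rank 3; reducing to Smith normal form yields diagonal entries (1,1,1).

Computing H_k = (kernel of ∂_k) / (image of ∂_{k+1}):

  H_0: rank C_0 − rank ∂_1 = 4 − 3 = 1, and the invariant factors of ∂_1 are all 1, so H_0 = Z.
  H_1: rank ker ∂_1 − rank ∂_2 = (6 − 3) − 3 = 0, and the invariant factors of ∂_2 are all 1, so H_1 = 0.
  H_2: rank ker ∂_2 − rank ∂_3 = (4 − 3) − 0 = 1, and there is no ∂_3, so H_2 = Z.

H_0 ≅ Z,  H_1 = 0,  H_2 ≅ Z.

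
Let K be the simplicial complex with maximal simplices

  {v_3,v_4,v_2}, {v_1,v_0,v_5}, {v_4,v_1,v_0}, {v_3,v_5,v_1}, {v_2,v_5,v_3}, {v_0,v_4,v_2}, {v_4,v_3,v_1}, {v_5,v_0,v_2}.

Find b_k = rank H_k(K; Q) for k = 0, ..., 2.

b_0 = 1, b_1 = 0, b_2 = 1.

Fix the vertex order v_0 < v_1 < v_2 < v_3 < v_4 < v_5 and write every simplex with vertices in increasing order. Then dim K = 2 and the simplices of K are:

  0-simplices (6): [v_0], [v_1], [v_2], [v_3], [v_4], [v_5]
  1-simplices (12): [v_0,v_1], [v_0,v_2], [v_0,v_4], [v_0,v_5], [v_1,v_3], [v_1,v_4], [v_1,v_5], [v_2,v_3], [v_2,v_4], [v_2,v_5], [v_3,v_4], [v_3,v_5]
  2-simplices (8): [v_0,v_1,v_4], [v_0,v_1,v_5], [v_0,v_2,v_4], [v_0,v_2,v_5], [v_1,v_3,v_4], [v_1,v_3,v_5], [v_2,v_3,v_4], [v_2,v_3,v_5]

Hence C_0 ≅ Z^6, C_1 ≅ Z^12, C_2 ≅ Z^8.

∂_1: C_1 → C_0 sends each edge [p,q] (with p < q) to q − p. For instance
  ∂[v_3,v_5] = [v_5] − [v_3].
This gives a 6×12 integer matrix of rank 5; reducing to Smith normal form yields diagonal entries (1,1,1,1,1).

The boundary map ∂_2: C_2 → C_1 acts by ∂[p,q,r] = [q,r] − [p,r] + [p,q]. For instance
  ∂[v_0,v_2,v_5] = [v_2,v_5] − [v_0,v_5] + [v_0,v_2],
  ∂[v_0,v_1,v_4] = [v_1,v_4] − [v_0,v_4] + [v_0,v_1].
The resulting 12×8 matrix has rank 7, and its Smith normal form has invariant factors (1,1,1,1,1,1,1).

Now H_k = ker ∂_k / im ∂_{k+1}, so:

  H_0: rank C_0 − rank ∂_1 = 6 − 5 = 1, and the invariant factors of ∂_1 are all 1, so H_0 = Z.
  H_1: rank ker ∂_1 − rank ∂_2 = (12 − 5) − 7 = 0, and the invariant factors of ∂_2 are all 1, so H_1 = 0.
  H_2: rank ker ∂_2 − rank ∂_3 = (8 − 7) − 0 = 1, and there is no ∂_3, so H_2 = Z.

As a check, the Euler characteristic is 6 − 12 + 8 = 2, which agrees with 1 − 0 + 1 = 2.

Hence the Betti numbers are b_0 = 1, b_1 = 0, b_2 = 1.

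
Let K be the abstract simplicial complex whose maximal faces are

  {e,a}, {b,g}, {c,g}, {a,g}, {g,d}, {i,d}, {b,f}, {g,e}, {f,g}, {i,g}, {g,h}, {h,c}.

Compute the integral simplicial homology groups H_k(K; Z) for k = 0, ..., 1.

Take the total order a < b < c < d < e < f < g < h < i on the vertex set. Then K (dimension 1) consists of the simplices:

  0-simplices (9): a, b, c, d, e, f, g, h, i
  1-simplices (12): ae, ag, bf, bg, cg, ch, dg, di, eg, fg, gh, gi

Hence C_0 ≅ Z^9, C_1 ≅ Z^12.

Boundary ∂_1: C_1 → C_0 sends each edge [p,q] (with p < q) to q − p.
The 9×12 boundary matrix has rank 8 and Smith normal form diag(1,1,1,1,1,1,1,1).

Computing H_k = (kernel of ∂_k) / (image of ∂_{k+1}):

  H_0: rank C_0 − rank ∂_1 = 9 − 8 = 1, and the invariant factors of ∂_1 are all 1, so H_0 = Z.
  H_1: rank ker ∂_1 − rank ∂_2 = (12 − 8) − 0 = 4, and there is no ∂_2, so H_1 = Z^4.

H_0 = Z,  H_1 = Z^4.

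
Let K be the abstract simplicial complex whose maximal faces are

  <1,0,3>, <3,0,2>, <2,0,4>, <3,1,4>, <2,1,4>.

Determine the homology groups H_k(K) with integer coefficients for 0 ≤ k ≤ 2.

H_0 ≅ Z,  H_1 ≅ Z,  H_2 = 0.

K has 5 vertices, 10 edges, 5 triangles.
rank ∂_0 = 0, rank ∂_1 = 4 ⇒ b_0 = 5 − 0 − 4 = 1; all invariant factors of ∂_1 are 1 so no torsion. So H_0 = Z.
rank ∂_1 = 4, rank ∂_2 = 5 ⇒ b_1 = 10 − 4 − 5 = 1; all invariant factors of ∂_2 are 1 so no torsion. So H_1 = Z.
rank ∂_2 = 5, rank ∂_3 = 0 ⇒ b_2 = 5 − 5 − 0 = 0. So H_2 = 0.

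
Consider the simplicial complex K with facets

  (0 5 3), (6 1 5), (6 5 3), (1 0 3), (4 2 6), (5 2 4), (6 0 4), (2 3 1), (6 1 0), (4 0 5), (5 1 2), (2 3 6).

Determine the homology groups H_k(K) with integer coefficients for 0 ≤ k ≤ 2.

Order the vertices as 0 < 1 < 2 < 3 < 4 < 5 < 6. Listing each simplex with vertices in this order, K has dimension 2 with simplices:

  0-simplices (7): [0], [1], [2], [3], [4], [5], [6]
  1-simplices (18): [0,1], [0,3], [0,4], [0,5], [0,6], [1,2], [1,3], [1,5], [1,6], [2,3], [2,4], [2,5], [2,6], [3,5], [3,6], [4,5], [4,6], [5,6]
  2-simplices (12): [0,1,3], [0,1,6], [0,3,5], [0,4,5], [0,4,6], [1,2,3], [1,2,5], [1,5,6], [2,3,6], [2,4,5], [2,4,6], [3,5,6]

Hence C_0 ≅ Z^7, C_1 ≅ Z^18, C_2 ≅ Z^12.

The boundary map ∂_1: C_1 → C_0 sends each edge [p,q] (with p < q) to q − p. For instance
  ∂[0,4] = [4] − [0].
As a 7×18 matrix over Z this has rank 6, with invariant factors (1,1,1,1,1,1).

Boundary ∂_2: C_2 → C_1 sends each 2-simplex [p,q,r] to [q,r] − [p,r] + [p,q]. For instance
  ∂[3,5,6] = [5,6] − [3,6] + [3,5],
  ∂[2,3,6] = [3,6] − [2,6] + [2,3].
As a 18×12 matrix over Z this has rank 12, with invariant factors (1,1,1,1,1,1,1,1,1,1,1,2).

Computing H_k = (kernel of ∂_k) / (image of ∂_{k+1}):

  H_0: rank C_0 − rank ∂_1 = 7 − 6 = 1, and the invariant factors of ∂_1 are all 1, so H_0 ≅ Z.
  H_1: rank ker ∂_1 − rank ∂_2 = (18 − 6) − 12 = 0, and ∂_2 has invariant factor 2 > 1, so H_1 ≅ Z/2Z.
  H_2: rank ker ∂_2 − rank ∂_3 = (12 − 12) − 0 = 0, and there is no ∂_3, so H_2 ≅ 0.

As a check, the Euler characteristic is 7 − 18 + 12 = 1, which agrees with 1 − 0 + 0 = 1.

H_0 = Z,  H_1 = Z/2Z,  H_2 = 0.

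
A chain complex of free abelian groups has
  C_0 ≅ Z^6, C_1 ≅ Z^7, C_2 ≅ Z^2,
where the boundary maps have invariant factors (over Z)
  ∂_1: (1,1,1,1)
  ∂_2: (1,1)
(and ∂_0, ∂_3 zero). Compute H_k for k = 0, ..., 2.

H_0: b_0 = 6 − 0 − 4 = 2; torsion from ∂_1 factors > 1: none. So H_0 = Z^2.
H_1: b_1 = 7 − 4 − 2 = 1; torsion from ∂_2 factors > 1: none. So H_1 = Z.
H_2: b_2 = 2 − 2 − 0 = 0; torsion from ∂_3 factors > 1: none. So H_2 = 0.

H_0 = Z^2,  H_1 = Z,  H_2 = 0.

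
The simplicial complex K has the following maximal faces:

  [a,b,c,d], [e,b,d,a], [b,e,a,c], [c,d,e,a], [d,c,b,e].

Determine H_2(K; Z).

K has 5 vertices, 10 edges, 10 triangles, 5 3-simplices.
rank ∂_2 = 6, rank ∂_3 = 4 ⇒ b_2 = 10 − 6 − 4 = 0; all invariant factors of ∂_3 are 1 so no torsion. So H_2 = 0.

H_2 ≅ 0.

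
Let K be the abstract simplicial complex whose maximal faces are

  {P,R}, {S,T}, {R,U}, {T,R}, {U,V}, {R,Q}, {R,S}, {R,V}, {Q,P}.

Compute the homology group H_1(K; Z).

Fix the vertex order P < Q < R < S < T < U < V and write every simplex with vertices in increasing order. Then dim K = 1 and the simplices of K are:

  0-simplices (7): P, Q, R, S, T, U, V
  1-simplices (9): PQ, PR, QR, RS, RT, RU, RV, ST, UV

so the chain groups are C_0 ≅ Z^7, C_1 ≅ Z^9.

Boundary ∂_1: C_1 → C_0 maps an edge to its endpoints' difference, ∂[p,q] = q − p.
As a 7×9 matrix over Z this has rank 6, with invariant factors (1,1,1,1,1,1).

Computing H_k = (kernel of ∂_k) / (image of ∂_{k+1}):

  H_1: rank ker ∂_1 − rank ∂_2 = (9 − 6) − 0 = 3, and there is no ∂_2, so H_1 = Z^3.

(K is a triangulation of a wedge of 3 circles.)

H_1 ≅ Z^3.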